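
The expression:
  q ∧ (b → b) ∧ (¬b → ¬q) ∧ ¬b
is never true.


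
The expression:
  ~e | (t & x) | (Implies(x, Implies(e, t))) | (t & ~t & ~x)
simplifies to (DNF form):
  t | ~e | ~x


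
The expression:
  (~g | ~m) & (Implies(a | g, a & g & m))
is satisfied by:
  {g: False, a: False}


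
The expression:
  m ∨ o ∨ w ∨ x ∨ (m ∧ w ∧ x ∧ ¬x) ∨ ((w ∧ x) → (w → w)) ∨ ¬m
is always true.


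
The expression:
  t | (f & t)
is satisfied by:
  {t: True}


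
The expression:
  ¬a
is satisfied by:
  {a: False}


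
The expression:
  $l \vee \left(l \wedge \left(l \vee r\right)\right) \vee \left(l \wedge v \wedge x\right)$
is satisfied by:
  {l: True}


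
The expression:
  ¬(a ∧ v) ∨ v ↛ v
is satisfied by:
  {v: False, a: False}
  {a: True, v: False}
  {v: True, a: False}


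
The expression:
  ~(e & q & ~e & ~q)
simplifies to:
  True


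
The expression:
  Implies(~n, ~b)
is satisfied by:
  {n: True, b: False}
  {b: False, n: False}
  {b: True, n: True}


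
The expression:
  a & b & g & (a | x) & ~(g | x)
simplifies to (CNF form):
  False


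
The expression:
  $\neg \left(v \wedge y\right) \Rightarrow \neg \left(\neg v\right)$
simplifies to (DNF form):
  $v$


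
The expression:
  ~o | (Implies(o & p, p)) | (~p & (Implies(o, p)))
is always true.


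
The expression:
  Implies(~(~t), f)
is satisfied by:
  {f: True, t: False}
  {t: False, f: False}
  {t: True, f: True}


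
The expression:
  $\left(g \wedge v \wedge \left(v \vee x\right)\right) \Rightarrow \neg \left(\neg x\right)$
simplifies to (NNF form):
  $x \vee \neg g \vee \neg v$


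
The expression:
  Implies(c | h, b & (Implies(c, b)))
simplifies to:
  b | (~c & ~h)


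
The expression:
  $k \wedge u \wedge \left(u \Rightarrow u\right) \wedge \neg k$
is never true.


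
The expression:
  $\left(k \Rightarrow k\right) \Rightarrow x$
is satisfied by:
  {x: True}


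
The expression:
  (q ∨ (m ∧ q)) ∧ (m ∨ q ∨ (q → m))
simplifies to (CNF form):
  q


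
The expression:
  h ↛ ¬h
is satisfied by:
  {h: True}


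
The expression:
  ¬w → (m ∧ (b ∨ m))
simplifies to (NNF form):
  m ∨ w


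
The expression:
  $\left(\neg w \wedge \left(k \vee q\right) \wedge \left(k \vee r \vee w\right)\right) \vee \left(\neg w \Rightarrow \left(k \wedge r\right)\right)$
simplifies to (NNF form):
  $k \vee w \vee \left(q \wedge r\right)$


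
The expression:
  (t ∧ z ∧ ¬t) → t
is always true.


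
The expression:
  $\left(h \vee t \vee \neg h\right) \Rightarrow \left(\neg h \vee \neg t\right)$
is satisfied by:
  {h: False, t: False}
  {t: True, h: False}
  {h: True, t: False}


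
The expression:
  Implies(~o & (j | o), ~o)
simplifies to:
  True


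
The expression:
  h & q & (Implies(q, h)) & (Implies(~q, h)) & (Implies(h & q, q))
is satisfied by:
  {h: True, q: True}


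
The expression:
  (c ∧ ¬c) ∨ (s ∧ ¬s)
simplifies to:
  False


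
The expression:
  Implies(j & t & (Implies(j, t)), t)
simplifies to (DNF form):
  True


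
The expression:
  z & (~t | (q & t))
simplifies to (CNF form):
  z & (q | ~t)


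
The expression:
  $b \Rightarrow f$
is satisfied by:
  {f: True, b: False}
  {b: False, f: False}
  {b: True, f: True}


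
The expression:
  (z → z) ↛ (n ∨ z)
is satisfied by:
  {n: False, z: False}


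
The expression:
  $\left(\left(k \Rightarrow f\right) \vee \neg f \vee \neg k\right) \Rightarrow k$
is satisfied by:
  {k: True}


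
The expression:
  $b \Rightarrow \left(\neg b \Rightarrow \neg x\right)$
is always true.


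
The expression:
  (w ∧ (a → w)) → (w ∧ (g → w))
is always true.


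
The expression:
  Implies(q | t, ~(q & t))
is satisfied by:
  {t: False, q: False}
  {q: True, t: False}
  {t: True, q: False}


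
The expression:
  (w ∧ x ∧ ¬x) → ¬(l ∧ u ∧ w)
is always true.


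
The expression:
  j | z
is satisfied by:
  {z: True, j: True}
  {z: True, j: False}
  {j: True, z: False}


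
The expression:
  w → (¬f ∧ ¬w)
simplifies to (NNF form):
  ¬w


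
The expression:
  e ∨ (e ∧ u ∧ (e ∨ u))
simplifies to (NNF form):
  e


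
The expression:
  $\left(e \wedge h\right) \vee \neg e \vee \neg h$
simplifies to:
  $\text{True}$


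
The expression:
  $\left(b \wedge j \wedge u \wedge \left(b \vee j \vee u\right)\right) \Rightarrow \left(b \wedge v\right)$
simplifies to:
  $v \vee \neg b \vee \neg j \vee \neg u$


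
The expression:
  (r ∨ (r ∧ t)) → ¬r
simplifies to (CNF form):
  ¬r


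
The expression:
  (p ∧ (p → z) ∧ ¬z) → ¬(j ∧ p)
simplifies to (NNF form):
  True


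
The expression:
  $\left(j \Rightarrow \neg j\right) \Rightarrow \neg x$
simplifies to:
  $j \vee \neg x$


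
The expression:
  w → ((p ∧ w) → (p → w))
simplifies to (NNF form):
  True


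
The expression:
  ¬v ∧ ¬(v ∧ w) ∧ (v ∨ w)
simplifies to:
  w ∧ ¬v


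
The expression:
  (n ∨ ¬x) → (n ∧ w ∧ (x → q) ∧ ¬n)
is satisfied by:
  {x: True, n: False}


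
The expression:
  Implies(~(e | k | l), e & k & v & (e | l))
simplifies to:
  e | k | l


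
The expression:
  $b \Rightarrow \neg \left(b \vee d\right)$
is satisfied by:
  {b: False}


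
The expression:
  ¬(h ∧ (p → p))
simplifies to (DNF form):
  ¬h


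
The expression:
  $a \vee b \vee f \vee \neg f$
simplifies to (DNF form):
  $\text{True}$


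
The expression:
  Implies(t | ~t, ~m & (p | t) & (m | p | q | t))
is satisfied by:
  {t: True, p: True, m: False}
  {t: True, p: False, m: False}
  {p: True, t: False, m: False}


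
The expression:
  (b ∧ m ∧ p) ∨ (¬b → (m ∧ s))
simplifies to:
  b ∨ (m ∧ s)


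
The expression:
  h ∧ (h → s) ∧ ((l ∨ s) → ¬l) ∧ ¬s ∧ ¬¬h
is never true.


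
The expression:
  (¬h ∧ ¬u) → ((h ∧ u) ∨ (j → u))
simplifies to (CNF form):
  h ∨ u ∨ ¬j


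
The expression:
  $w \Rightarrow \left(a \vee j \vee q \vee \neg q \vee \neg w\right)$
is always true.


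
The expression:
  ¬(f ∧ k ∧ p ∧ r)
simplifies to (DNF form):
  ¬f ∨ ¬k ∨ ¬p ∨ ¬r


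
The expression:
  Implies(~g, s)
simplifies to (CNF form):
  g | s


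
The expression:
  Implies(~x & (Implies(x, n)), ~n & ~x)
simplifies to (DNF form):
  x | ~n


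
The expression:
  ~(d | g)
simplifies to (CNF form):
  ~d & ~g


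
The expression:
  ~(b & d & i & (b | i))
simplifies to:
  ~b | ~d | ~i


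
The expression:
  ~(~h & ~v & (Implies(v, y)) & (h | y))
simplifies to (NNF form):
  h | v | ~y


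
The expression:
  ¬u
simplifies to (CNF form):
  ¬u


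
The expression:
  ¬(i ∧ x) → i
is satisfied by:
  {i: True}


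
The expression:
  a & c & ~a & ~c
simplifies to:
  False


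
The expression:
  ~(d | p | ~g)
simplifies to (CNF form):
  g & ~d & ~p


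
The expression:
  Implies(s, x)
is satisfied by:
  {x: True, s: False}
  {s: False, x: False}
  {s: True, x: True}


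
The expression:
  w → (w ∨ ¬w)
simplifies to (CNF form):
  True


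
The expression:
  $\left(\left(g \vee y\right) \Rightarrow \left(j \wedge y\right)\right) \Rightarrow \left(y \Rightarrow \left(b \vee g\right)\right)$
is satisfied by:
  {b: True, g: True, y: False, j: False}
  {b: True, g: False, y: False, j: False}
  {g: True, b: False, y: False, j: False}
  {b: False, g: False, y: False, j: False}
  {j: True, b: True, g: True, y: False}
  {j: True, b: True, g: False, y: False}
  {j: True, g: True, b: False, y: False}
  {j: True, g: False, b: False, y: False}
  {b: True, y: True, g: True, j: False}
  {b: True, y: True, g: False, j: False}
  {y: True, g: True, b: False, j: False}
  {y: True, b: False, g: False, j: False}
  {j: True, y: True, b: True, g: True}
  {j: True, y: True, b: True, g: False}
  {j: True, y: True, g: True, b: False}


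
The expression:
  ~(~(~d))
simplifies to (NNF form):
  ~d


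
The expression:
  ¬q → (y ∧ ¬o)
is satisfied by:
  {y: True, q: True, o: False}
  {q: True, o: False, y: False}
  {y: True, q: True, o: True}
  {q: True, o: True, y: False}
  {y: True, o: False, q: False}


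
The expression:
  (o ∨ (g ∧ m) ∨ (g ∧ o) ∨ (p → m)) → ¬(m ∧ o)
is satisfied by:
  {m: False, o: False}
  {o: True, m: False}
  {m: True, o: False}


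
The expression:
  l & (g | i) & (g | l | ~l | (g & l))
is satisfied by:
  {i: True, g: True, l: True}
  {i: True, l: True, g: False}
  {g: True, l: True, i: False}


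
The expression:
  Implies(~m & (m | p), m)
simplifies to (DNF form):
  m | ~p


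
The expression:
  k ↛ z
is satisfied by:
  {k: True, z: False}


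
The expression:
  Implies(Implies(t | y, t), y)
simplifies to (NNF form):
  y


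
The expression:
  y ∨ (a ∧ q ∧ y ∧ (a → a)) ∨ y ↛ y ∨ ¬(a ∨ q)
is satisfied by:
  {y: True, a: False, q: False}
  {y: True, q: True, a: False}
  {y: True, a: True, q: False}
  {y: True, q: True, a: True}
  {q: False, a: False, y: False}


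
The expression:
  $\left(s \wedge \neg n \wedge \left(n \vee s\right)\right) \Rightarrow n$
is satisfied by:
  {n: True, s: False}
  {s: False, n: False}
  {s: True, n: True}


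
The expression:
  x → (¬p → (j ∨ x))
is always true.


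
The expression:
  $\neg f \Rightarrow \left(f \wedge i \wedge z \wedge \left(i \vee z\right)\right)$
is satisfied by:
  {f: True}


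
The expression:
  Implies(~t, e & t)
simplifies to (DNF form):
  t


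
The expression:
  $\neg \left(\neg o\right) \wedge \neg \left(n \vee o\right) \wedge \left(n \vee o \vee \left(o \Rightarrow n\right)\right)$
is never true.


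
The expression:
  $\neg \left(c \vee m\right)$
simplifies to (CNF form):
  $\neg c \wedge \neg m$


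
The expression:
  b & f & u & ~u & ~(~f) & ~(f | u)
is never true.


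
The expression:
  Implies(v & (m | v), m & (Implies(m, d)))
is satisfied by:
  {m: True, d: True, v: False}
  {m: True, d: False, v: False}
  {d: True, m: False, v: False}
  {m: False, d: False, v: False}
  {m: True, v: True, d: True}


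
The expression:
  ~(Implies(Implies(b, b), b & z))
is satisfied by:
  {z: False, b: False}
  {b: True, z: False}
  {z: True, b: False}


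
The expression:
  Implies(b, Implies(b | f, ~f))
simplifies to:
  ~b | ~f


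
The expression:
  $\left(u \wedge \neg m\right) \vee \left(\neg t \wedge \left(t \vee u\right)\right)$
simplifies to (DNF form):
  $\left(u \wedge \neg m\right) \vee \left(u \wedge \neg t\right)$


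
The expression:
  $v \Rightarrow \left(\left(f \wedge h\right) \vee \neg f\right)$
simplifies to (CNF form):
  $h \vee \neg f \vee \neg v$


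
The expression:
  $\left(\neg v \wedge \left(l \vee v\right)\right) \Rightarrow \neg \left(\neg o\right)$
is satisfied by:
  {o: True, v: True, l: False}
  {o: True, l: False, v: False}
  {v: True, l: False, o: False}
  {v: False, l: False, o: False}
  {o: True, v: True, l: True}
  {o: True, l: True, v: False}
  {v: True, l: True, o: False}


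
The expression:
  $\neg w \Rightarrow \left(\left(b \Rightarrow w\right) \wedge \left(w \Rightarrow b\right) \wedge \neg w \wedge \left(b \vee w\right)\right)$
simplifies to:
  $w$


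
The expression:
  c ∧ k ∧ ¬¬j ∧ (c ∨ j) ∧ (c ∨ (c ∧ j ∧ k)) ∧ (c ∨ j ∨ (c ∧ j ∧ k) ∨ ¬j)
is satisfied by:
  {c: True, j: True, k: True}


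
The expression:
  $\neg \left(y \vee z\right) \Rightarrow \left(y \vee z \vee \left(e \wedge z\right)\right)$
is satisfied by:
  {y: True, z: True}
  {y: True, z: False}
  {z: True, y: False}


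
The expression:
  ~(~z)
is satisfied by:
  {z: True}


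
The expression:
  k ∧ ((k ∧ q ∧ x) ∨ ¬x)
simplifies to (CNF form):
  k ∧ (q ∨ ¬x)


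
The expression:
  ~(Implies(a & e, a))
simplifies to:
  False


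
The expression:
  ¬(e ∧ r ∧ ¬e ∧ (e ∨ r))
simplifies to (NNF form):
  True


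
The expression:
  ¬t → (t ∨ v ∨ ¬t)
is always true.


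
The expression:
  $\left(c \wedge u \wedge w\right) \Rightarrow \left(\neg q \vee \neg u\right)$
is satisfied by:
  {w: False, c: False, q: False, u: False}
  {u: True, w: False, c: False, q: False}
  {q: True, w: False, c: False, u: False}
  {u: True, q: True, w: False, c: False}
  {c: True, u: False, w: False, q: False}
  {u: True, c: True, w: False, q: False}
  {q: True, c: True, u: False, w: False}
  {u: True, q: True, c: True, w: False}
  {w: True, q: False, c: False, u: False}
  {u: True, w: True, q: False, c: False}
  {q: True, w: True, u: False, c: False}
  {u: True, q: True, w: True, c: False}
  {c: True, w: True, q: False, u: False}
  {u: True, c: True, w: True, q: False}
  {q: True, c: True, w: True, u: False}


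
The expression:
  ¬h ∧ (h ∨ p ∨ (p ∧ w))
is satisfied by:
  {p: True, h: False}


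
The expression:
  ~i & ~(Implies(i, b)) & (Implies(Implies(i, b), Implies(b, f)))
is never true.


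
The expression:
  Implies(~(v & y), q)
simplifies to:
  q | (v & y)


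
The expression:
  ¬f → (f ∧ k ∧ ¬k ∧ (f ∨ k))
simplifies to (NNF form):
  f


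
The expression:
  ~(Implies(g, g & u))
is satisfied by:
  {g: True, u: False}


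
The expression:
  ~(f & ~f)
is always true.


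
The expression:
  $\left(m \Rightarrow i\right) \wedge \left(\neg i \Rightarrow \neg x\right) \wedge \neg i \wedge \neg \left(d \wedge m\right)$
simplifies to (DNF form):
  $\neg i \wedge \neg m \wedge \neg x$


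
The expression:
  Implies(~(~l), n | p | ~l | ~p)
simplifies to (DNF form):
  True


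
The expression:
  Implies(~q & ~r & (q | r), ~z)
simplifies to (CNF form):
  True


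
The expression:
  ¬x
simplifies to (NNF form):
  ¬x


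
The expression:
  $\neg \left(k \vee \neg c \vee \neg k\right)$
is never true.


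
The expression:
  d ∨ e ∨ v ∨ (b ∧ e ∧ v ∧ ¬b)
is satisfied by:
  {d: True, v: True, e: True}
  {d: True, v: True, e: False}
  {d: True, e: True, v: False}
  {d: True, e: False, v: False}
  {v: True, e: True, d: False}
  {v: True, e: False, d: False}
  {e: True, v: False, d: False}


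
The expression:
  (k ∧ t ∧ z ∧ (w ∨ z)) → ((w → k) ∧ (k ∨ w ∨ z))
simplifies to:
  True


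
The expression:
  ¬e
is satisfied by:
  {e: False}


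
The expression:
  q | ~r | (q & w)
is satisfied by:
  {q: True, r: False}
  {r: False, q: False}
  {r: True, q: True}


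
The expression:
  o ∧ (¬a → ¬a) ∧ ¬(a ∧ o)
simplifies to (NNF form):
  o ∧ ¬a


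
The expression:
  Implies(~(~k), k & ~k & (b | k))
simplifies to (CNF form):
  ~k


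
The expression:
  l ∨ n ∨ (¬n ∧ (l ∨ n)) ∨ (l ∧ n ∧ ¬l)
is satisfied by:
  {n: True, l: True}
  {n: True, l: False}
  {l: True, n: False}


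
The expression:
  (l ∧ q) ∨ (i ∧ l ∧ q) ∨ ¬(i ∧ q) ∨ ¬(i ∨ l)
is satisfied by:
  {l: True, i: False, q: False}
  {l: False, i: False, q: False}
  {q: True, l: True, i: False}
  {q: True, l: False, i: False}
  {i: True, l: True, q: False}
  {i: True, l: False, q: False}
  {i: True, q: True, l: True}


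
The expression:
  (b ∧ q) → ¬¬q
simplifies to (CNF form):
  True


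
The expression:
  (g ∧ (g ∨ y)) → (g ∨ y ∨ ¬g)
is always true.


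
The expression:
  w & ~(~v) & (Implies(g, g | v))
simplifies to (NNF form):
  v & w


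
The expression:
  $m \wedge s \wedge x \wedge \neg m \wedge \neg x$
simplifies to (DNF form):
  $\text{False}$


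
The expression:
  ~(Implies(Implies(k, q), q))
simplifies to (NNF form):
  ~k & ~q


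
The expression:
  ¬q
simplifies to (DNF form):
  ¬q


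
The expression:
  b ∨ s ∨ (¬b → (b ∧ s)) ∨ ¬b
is always true.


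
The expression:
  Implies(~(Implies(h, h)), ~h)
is always true.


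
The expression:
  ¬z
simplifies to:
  ¬z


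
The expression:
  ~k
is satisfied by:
  {k: False}


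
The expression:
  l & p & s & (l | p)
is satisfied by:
  {p: True, s: True, l: True}


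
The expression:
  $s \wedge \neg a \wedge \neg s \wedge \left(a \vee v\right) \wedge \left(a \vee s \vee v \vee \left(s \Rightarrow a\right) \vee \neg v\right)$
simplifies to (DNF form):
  $\text{False}$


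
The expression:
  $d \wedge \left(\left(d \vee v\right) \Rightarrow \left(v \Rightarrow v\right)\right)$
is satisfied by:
  {d: True}


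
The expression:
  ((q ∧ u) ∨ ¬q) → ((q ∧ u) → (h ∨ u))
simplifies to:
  True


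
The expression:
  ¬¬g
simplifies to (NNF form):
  g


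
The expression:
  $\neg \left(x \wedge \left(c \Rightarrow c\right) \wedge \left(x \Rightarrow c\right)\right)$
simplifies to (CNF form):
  $\neg c \vee \neg x$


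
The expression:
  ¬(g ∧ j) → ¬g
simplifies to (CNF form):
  j ∨ ¬g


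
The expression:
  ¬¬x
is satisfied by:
  {x: True}


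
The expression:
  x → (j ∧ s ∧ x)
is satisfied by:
  {s: True, j: True, x: False}
  {s: True, j: False, x: False}
  {j: True, s: False, x: False}
  {s: False, j: False, x: False}
  {x: True, s: True, j: True}


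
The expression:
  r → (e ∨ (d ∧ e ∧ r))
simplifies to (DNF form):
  e ∨ ¬r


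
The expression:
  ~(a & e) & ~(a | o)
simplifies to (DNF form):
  ~a & ~o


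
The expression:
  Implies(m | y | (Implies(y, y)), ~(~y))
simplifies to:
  y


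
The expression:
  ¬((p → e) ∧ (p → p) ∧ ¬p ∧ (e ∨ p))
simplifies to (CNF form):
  p ∨ ¬e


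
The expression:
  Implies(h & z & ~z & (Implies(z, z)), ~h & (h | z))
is always true.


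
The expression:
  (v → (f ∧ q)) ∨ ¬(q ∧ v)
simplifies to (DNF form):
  f ∨ ¬q ∨ ¬v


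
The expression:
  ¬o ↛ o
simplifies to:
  True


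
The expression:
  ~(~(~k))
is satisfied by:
  {k: False}


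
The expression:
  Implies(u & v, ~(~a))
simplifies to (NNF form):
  a | ~u | ~v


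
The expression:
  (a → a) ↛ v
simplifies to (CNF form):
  ¬v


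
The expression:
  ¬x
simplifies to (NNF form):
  ¬x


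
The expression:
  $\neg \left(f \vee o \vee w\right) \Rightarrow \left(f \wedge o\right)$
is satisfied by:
  {o: True, w: True, f: True}
  {o: True, w: True, f: False}
  {o: True, f: True, w: False}
  {o: True, f: False, w: False}
  {w: True, f: True, o: False}
  {w: True, f: False, o: False}
  {f: True, w: False, o: False}


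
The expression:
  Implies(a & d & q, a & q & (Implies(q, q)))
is always true.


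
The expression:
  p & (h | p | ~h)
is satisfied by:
  {p: True}


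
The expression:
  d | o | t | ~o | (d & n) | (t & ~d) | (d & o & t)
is always true.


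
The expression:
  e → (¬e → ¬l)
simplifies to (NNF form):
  True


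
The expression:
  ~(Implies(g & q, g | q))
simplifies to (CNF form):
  False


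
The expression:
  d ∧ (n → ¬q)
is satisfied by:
  {d: True, q: False, n: False}
  {n: True, d: True, q: False}
  {q: True, d: True, n: False}


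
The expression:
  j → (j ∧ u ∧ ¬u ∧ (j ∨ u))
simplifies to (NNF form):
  ¬j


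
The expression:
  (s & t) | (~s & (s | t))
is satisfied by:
  {t: True}


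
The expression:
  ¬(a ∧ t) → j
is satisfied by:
  {a: True, j: True, t: True}
  {a: True, j: True, t: False}
  {j: True, t: True, a: False}
  {j: True, t: False, a: False}
  {a: True, t: True, j: False}


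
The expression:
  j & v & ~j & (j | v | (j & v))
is never true.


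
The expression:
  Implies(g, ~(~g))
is always true.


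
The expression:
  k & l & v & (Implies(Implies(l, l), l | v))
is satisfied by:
  {k: True, v: True, l: True}


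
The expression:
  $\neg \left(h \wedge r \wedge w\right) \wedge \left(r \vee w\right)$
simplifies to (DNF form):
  $\left(r \wedge \neg w\right) \vee \left(w \wedge \neg h\right) \vee \left(w \wedge \neg r\right)$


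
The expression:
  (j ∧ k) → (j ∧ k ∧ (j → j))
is always true.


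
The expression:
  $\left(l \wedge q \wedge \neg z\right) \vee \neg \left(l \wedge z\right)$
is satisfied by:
  {l: False, z: False}
  {z: True, l: False}
  {l: True, z: False}


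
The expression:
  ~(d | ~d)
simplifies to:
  False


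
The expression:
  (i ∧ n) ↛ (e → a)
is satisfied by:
  {i: True, e: True, n: True, a: False}


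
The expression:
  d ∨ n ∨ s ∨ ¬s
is always true.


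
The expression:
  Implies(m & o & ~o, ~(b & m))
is always true.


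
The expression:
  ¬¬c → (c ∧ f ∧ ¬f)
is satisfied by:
  {c: False}


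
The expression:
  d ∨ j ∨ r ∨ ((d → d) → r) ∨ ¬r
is always true.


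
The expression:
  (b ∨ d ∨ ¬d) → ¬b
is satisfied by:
  {b: False}


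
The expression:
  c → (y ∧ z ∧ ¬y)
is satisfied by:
  {c: False}


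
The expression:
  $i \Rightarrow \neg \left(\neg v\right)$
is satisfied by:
  {v: True, i: False}
  {i: False, v: False}
  {i: True, v: True}


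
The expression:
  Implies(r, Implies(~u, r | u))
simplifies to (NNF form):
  True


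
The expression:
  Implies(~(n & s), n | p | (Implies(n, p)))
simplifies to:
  True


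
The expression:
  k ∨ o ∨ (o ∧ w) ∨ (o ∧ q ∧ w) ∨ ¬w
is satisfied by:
  {k: True, o: True, w: False}
  {k: True, w: False, o: False}
  {o: True, w: False, k: False}
  {o: False, w: False, k: False}
  {k: True, o: True, w: True}
  {k: True, w: True, o: False}
  {o: True, w: True, k: False}


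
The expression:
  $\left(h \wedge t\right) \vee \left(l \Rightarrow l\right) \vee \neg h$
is always true.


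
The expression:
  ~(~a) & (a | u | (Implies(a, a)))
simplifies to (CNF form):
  a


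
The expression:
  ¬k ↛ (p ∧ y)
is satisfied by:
  {p: False, k: False, y: False}
  {y: True, p: False, k: False}
  {p: True, y: False, k: False}


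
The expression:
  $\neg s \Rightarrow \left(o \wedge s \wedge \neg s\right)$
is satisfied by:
  {s: True}


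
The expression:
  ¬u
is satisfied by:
  {u: False}


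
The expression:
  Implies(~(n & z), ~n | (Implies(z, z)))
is always true.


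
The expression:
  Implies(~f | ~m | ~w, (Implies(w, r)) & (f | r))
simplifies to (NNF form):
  r | (f & m) | (f & ~w)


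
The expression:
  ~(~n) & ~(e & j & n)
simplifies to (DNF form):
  (n & ~e) | (n & ~j)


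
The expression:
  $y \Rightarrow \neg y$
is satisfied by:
  {y: False}


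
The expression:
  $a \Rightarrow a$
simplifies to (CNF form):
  $\text{True}$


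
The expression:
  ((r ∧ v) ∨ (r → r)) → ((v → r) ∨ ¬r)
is always true.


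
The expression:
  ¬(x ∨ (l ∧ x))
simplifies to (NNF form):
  ¬x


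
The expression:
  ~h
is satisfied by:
  {h: False}


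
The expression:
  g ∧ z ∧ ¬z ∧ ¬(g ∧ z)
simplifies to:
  False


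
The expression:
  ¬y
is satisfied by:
  {y: False}


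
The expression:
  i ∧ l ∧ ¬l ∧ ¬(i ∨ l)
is never true.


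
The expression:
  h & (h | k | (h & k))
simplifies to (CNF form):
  h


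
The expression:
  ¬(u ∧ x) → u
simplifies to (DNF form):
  u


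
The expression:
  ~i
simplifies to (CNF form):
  ~i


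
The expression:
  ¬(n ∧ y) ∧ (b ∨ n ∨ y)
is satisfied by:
  {b: True, y: False, n: False}
  {b: True, y: True, n: False}
  {y: True, b: False, n: False}
  {n: True, b: True, y: False}
  {n: True, b: False, y: False}


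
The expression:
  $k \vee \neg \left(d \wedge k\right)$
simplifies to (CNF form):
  $\text{True}$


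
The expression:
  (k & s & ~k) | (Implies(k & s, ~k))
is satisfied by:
  {s: False, k: False}
  {k: True, s: False}
  {s: True, k: False}


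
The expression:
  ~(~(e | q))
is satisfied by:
  {q: True, e: True}
  {q: True, e: False}
  {e: True, q: False}


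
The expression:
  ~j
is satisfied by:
  {j: False}


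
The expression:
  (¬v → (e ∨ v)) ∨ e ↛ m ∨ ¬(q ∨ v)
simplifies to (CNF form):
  e ∨ v ∨ ¬q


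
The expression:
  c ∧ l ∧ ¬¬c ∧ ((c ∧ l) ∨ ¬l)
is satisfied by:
  {c: True, l: True}


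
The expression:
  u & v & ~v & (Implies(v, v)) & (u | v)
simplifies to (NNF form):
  False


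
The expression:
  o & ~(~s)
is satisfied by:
  {s: True, o: True}


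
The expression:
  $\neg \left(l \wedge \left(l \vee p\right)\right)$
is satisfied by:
  {l: False}


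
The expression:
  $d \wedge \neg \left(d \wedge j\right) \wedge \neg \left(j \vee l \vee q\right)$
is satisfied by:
  {d: True, q: False, l: False, j: False}


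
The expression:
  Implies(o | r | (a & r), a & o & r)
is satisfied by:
  {a: True, r: False, o: False}
  {a: False, r: False, o: False}
  {r: True, o: True, a: True}


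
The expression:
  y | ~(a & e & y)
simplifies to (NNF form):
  True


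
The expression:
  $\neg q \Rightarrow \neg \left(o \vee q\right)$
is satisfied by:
  {q: True, o: False}
  {o: False, q: False}
  {o: True, q: True}


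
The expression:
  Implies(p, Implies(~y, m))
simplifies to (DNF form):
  m | y | ~p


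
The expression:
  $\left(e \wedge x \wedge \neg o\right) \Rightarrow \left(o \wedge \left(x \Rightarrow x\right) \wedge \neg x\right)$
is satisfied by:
  {o: True, e: False, x: False}
  {e: False, x: False, o: False}
  {x: True, o: True, e: False}
  {x: True, e: False, o: False}
  {o: True, e: True, x: False}
  {e: True, o: False, x: False}
  {x: True, e: True, o: True}


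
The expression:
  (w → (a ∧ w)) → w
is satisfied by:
  {w: True}


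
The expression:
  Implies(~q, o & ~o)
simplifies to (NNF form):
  q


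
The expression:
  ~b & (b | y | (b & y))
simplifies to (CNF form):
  y & ~b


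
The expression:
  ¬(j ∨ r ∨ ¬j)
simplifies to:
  False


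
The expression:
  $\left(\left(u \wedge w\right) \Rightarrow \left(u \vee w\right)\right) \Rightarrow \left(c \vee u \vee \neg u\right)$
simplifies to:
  $\text{True}$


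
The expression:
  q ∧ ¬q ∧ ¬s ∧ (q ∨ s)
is never true.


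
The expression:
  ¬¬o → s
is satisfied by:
  {s: True, o: False}
  {o: False, s: False}
  {o: True, s: True}


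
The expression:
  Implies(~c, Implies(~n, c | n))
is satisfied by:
  {n: True, c: True}
  {n: True, c: False}
  {c: True, n: False}


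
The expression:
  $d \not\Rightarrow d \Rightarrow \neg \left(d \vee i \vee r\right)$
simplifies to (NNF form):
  $\text{True}$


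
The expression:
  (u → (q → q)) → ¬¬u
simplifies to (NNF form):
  u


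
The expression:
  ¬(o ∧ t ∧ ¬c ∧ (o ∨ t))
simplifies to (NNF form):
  c ∨ ¬o ∨ ¬t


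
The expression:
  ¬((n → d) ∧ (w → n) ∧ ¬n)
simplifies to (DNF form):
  n ∨ w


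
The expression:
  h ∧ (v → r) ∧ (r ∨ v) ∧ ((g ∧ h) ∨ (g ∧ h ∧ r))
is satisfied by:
  {r: True, h: True, g: True}


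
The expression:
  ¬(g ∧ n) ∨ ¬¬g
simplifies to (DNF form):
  True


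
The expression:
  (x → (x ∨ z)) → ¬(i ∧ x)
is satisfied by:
  {x: False, i: False}
  {i: True, x: False}
  {x: True, i: False}


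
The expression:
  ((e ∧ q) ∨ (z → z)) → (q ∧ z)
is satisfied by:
  {z: True, q: True}


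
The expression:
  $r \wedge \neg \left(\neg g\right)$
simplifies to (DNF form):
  $g \wedge r$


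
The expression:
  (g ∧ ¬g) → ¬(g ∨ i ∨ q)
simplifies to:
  True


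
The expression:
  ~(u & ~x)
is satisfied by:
  {x: True, u: False}
  {u: False, x: False}
  {u: True, x: True}


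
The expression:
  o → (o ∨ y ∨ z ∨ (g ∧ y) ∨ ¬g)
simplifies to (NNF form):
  True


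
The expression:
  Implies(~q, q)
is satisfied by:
  {q: True}


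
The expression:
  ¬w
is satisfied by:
  {w: False}


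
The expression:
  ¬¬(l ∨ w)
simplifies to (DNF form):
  l ∨ w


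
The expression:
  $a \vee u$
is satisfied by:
  {a: True, u: True}
  {a: True, u: False}
  {u: True, a: False}


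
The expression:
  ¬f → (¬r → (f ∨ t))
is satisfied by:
  {r: True, t: True, f: True}
  {r: True, t: True, f: False}
  {r: True, f: True, t: False}
  {r: True, f: False, t: False}
  {t: True, f: True, r: False}
  {t: True, f: False, r: False}
  {f: True, t: False, r: False}


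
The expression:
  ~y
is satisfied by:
  {y: False}


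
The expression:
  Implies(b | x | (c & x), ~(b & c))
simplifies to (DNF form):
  ~b | ~c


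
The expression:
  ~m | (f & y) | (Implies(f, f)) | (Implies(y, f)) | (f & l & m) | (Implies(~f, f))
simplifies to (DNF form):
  True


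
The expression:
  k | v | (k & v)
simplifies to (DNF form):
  k | v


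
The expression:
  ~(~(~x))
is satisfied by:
  {x: False}


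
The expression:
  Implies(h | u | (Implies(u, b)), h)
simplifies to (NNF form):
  h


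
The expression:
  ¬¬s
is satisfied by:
  {s: True}


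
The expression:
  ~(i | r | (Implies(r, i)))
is never true.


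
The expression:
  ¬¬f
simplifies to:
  f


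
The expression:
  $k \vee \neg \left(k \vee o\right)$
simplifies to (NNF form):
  $k \vee \neg o$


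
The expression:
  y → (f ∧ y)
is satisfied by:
  {f: True, y: False}
  {y: False, f: False}
  {y: True, f: True}


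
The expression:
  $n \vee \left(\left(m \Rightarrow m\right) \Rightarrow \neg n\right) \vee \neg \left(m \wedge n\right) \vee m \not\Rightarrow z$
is always true.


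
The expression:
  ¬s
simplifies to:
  ¬s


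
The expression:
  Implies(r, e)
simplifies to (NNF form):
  e | ~r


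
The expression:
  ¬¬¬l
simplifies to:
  ¬l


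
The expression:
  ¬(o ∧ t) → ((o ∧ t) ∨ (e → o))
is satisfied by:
  {o: True, e: False}
  {e: False, o: False}
  {e: True, o: True}


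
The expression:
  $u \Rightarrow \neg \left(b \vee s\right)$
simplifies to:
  $\left(\neg b \wedge \neg s\right) \vee \neg u$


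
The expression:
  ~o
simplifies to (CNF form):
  ~o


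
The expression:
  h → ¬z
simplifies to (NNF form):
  ¬h ∨ ¬z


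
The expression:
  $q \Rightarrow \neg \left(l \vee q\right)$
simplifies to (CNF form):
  $\neg q$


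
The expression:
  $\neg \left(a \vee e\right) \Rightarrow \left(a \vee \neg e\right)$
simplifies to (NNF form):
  $\text{True}$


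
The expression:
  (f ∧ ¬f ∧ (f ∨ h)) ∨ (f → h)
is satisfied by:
  {h: True, f: False}
  {f: False, h: False}
  {f: True, h: True}


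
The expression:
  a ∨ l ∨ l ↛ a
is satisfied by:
  {a: True, l: True}
  {a: True, l: False}
  {l: True, a: False}


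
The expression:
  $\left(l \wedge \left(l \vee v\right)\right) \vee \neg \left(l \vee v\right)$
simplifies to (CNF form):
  $l \vee \neg v$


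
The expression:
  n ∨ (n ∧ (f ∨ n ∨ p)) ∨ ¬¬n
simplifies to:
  n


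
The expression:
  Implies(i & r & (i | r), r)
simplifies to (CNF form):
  True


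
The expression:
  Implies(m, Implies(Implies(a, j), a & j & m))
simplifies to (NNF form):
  a | ~m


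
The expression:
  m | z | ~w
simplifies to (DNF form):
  m | z | ~w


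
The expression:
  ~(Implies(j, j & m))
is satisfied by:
  {j: True, m: False}


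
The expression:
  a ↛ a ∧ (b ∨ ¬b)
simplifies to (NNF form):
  False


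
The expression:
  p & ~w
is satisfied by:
  {p: True, w: False}


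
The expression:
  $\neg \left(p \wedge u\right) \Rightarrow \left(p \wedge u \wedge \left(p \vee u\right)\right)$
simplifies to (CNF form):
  $p \wedge u$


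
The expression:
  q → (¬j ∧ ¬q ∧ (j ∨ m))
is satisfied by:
  {q: False}


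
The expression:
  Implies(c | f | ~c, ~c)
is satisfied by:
  {c: False}


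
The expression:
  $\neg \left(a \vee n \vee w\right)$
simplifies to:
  $\neg a \wedge \neg n \wedge \neg w$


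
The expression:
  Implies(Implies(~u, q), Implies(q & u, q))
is always true.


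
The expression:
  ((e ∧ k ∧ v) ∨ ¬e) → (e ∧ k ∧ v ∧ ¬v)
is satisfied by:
  {e: True, k: False, v: False}
  {v: True, e: True, k: False}
  {k: True, e: True, v: False}


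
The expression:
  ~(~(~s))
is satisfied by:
  {s: False}


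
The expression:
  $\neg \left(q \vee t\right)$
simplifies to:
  $\neg q \wedge \neg t$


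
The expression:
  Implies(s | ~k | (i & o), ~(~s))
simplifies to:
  s | (k & ~i) | (k & ~o)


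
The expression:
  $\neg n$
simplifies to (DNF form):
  $\neg n$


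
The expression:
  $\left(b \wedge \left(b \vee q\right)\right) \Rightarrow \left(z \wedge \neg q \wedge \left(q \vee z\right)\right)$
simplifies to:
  $\left(z \wedge \neg q\right) \vee \neg b$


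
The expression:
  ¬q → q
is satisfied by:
  {q: True}


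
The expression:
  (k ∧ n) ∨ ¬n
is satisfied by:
  {k: True, n: False}
  {n: False, k: False}
  {n: True, k: True}


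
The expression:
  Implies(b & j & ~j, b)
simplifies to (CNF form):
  True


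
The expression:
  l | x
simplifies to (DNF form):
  l | x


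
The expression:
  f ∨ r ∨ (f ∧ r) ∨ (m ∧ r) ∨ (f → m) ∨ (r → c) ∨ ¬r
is always true.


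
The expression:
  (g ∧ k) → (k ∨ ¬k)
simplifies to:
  True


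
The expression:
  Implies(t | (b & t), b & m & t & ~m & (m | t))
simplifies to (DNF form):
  ~t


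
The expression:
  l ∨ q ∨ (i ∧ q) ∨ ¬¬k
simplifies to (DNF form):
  k ∨ l ∨ q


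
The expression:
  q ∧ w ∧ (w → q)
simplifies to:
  q ∧ w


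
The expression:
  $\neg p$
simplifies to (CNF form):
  $\neg p$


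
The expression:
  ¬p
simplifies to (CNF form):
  ¬p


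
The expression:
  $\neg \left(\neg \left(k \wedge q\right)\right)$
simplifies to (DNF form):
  $k \wedge q$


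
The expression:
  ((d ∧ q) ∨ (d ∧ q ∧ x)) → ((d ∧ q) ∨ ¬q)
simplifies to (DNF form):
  True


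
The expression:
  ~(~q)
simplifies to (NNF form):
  q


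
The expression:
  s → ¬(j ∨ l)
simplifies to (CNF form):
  (¬j ∨ ¬s) ∧ (¬l ∨ ¬s)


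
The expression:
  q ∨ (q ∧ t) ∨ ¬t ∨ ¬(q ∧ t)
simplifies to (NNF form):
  True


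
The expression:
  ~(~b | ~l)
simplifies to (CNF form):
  b & l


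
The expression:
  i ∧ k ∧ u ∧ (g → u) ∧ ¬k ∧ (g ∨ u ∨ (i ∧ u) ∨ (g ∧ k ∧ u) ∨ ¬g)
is never true.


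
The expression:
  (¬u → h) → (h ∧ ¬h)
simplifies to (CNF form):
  ¬h ∧ ¬u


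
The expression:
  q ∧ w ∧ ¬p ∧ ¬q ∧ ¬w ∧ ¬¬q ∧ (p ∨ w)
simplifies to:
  False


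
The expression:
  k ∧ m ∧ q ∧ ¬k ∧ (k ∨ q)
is never true.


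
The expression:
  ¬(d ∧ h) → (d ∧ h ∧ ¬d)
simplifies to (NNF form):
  d ∧ h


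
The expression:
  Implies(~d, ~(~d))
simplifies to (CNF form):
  d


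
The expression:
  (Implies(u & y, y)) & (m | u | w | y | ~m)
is always true.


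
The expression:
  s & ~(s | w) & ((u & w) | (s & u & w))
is never true.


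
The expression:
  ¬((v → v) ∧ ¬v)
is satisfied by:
  {v: True}


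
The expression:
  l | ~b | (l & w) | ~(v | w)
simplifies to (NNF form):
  l | ~b | (~v & ~w)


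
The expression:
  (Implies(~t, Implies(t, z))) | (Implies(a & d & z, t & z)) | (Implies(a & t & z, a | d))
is always true.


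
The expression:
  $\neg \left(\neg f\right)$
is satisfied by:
  {f: True}


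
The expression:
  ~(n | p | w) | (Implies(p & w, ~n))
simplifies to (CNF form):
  ~n | ~p | ~w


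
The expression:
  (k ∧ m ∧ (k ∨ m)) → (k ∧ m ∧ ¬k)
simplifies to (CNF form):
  ¬k ∨ ¬m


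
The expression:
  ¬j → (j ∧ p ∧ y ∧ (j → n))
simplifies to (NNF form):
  j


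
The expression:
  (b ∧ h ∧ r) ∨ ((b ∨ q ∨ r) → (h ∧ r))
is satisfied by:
  {r: True, h: True, q: False, b: False}
  {r: True, h: True, b: True, q: False}
  {r: True, h: True, q: True, b: False}
  {r: True, h: True, b: True, q: True}
  {h: True, q: False, b: False, r: False}
  {h: False, q: False, b: False, r: False}


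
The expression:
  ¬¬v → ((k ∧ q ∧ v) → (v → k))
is always true.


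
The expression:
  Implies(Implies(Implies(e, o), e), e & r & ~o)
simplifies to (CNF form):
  (r | ~e) & (~e | ~o)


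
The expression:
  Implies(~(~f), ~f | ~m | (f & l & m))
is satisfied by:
  {l: True, m: False, f: False}
  {m: False, f: False, l: False}
  {f: True, l: True, m: False}
  {f: True, m: False, l: False}
  {l: True, m: True, f: False}
  {m: True, l: False, f: False}
  {f: True, m: True, l: True}


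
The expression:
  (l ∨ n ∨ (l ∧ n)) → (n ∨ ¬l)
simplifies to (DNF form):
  n ∨ ¬l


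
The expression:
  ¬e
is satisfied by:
  {e: False}


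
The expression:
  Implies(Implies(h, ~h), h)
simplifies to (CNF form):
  h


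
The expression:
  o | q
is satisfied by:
  {q: True, o: True}
  {q: True, o: False}
  {o: True, q: False}


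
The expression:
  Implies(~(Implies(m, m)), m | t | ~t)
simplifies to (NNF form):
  True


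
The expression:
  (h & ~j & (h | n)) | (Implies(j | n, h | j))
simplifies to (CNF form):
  h | j | ~n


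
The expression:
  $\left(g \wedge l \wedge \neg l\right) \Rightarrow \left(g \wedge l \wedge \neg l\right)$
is always true.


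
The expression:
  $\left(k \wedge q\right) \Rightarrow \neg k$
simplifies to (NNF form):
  $\neg k \vee \neg q$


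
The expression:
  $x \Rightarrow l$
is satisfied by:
  {l: True, x: False}
  {x: False, l: False}
  {x: True, l: True}


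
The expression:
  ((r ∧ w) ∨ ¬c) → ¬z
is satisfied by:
  {c: True, w: False, z: False, r: False}
  {r: True, c: True, w: False, z: False}
  {c: True, w: True, r: False, z: False}
  {r: True, c: True, w: True, z: False}
  {r: False, w: False, c: False, z: False}
  {r: True, w: False, c: False, z: False}
  {w: True, r: False, c: False, z: False}
  {r: True, w: True, c: False, z: False}
  {z: True, c: True, r: False, w: False}
  {z: True, r: True, c: True, w: False}
  {z: True, c: True, w: True, r: False}


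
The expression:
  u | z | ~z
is always true.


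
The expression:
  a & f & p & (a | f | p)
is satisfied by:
  {a: True, p: True, f: True}


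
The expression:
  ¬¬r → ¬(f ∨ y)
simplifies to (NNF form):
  (¬f ∧ ¬y) ∨ ¬r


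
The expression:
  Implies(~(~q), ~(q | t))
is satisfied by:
  {q: False}


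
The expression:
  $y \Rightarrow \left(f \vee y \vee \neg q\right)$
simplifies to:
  $\text{True}$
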